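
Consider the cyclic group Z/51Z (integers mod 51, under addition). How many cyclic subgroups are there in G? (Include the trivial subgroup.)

4

Group the elements of G by the cyclic subgroup they generate; each cyclic subgroup of order d accounts for φ(d) elements.
Cyclic subgroups by order — order 1: 1; order 3: 1; order 17: 1; order 51: 1.
Total: 4.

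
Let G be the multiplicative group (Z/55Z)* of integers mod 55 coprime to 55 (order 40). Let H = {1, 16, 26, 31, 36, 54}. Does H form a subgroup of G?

No

|H| = 6 does not divide |G| = 40, so by Lagrange H is not a subgroup.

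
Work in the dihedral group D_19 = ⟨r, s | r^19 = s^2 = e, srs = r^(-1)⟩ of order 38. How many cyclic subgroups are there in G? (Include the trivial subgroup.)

21

Each element a generates a cyclic subgroup ⟨a⟩; distinct elements may generate the same one (a cyclic group of order d has φ(d) generators).
Cyclic subgroups by order — order 1: 1; order 2: 19; order 19: 1.
Total: 21.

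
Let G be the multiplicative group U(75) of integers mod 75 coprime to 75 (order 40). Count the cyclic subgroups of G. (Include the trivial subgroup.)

12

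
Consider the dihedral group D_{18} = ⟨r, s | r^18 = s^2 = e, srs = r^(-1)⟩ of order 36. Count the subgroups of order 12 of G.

|G| = 36 and 12 | 36, so subgroups of order 12 are possible by Lagrange.
The subgroups of order 12 are: {e, r^3, r^6, r^9, r^12, r^15, rs, r^4s, r^7s, r^10s, r^13s, r^16s}; {e, r^3, r^6, r^9, r^12, r^15, r^2s, r^5s, r^8s, r^11s, r^14s, r^17s}; {e, r^3, r^6, r^9, r^12, r^15, s, r^3s, r^6s, r^9s, r^12s, r^15s}.
So G has 3 subgroups of order 12.

3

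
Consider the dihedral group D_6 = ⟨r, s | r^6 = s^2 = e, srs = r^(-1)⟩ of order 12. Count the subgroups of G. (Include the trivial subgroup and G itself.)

16

|G| = 12, so by Lagrange every subgroup order divides 12. Divisors: 1, 2, 3, 4, 6, 12.
Subgroups by order — order 1: 1; order 2: 7; order 3: 1; order 4: 3; order 6: 3; order 12: 1.
Total: 1 + 7 + 1 + 3 + 3 + 1 = 16.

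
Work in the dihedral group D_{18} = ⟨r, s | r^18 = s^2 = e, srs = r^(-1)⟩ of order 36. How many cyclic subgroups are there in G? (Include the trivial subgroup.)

24

Each element a generates a cyclic subgroup ⟨a⟩; distinct elements may generate the same one (a cyclic group of order d has φ(d) generators).
Cyclic subgroups by order — order 1: 1; order 2: 19; order 3: 1; order 6: 1; order 9: 1; order 18: 1.
Total: 24.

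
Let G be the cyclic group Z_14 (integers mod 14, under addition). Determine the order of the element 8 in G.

7

In Z_14, the order of an element a is n/gcd(a, n).
gcd(8, 14) = 2, so |⟨8⟩| = 14/2 = 7.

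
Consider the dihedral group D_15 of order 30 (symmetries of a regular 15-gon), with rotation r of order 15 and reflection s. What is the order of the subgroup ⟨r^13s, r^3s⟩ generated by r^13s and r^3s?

|⟨r^13s⟩| = 2 and |⟨r^3s⟩| = 2, so |H| is a multiple of lcm(2, 2) = 2 and divides |G| = 30.
Closing under the operation: H = {e, r^5, r^10, r^3s, r^8s, r^13s}, so |H| = 6.

6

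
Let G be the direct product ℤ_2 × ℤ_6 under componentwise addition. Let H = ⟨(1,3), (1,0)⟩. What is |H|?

4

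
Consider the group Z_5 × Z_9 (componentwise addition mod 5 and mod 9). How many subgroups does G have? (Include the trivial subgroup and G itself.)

|G| = 45, so by Lagrange every subgroup order divides 45. Divisors: 1, 3, 5, 9, 15, 45.
Subgroups by order — order 1: 1; order 3: 1; order 5: 1; order 9: 1; order 15: 1; order 45: 1.
Total: 1 + 1 + 1 + 1 + 1 + 1 = 6.

6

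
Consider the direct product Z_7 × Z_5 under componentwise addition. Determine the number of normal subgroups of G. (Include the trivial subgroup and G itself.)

G is abelian, so every subgroup is normal.
G has 4 subgroups in total, hence 4 normal subgroups.

4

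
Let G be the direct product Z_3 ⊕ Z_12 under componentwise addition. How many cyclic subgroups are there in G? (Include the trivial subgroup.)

A cyclic subgroup of order d is generated by each of its φ(d) elements of order d, so the cyclic subgroups of order d number (#elements of order d)/φ(d).
Cyclic subgroups by order — order 1: 1; order 2: 1; order 3: 4; order 4: 1; order 6: 4; order 12: 4.
Total: 15.

15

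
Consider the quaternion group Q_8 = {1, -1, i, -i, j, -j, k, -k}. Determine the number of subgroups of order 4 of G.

3

|G| = 8 and 4 | 8, so subgroups of order 4 are possible by Lagrange.
The subgroups of order 4 are: {1, -1, i, -i}; {1, -1, j, -j}; {1, -1, k, -k}.
So G has 3 subgroups of order 4.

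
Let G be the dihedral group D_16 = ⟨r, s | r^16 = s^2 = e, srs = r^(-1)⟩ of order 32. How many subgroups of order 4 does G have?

9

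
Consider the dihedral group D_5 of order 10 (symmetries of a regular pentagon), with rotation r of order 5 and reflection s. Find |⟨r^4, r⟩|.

|⟨r^4⟩| = 5 and |⟨r⟩| = 5, so |H| is a multiple of lcm(5, 5) = 5 and divides |G| = 10.
Closing under the operation: H = {e, r, r^2, r^3, r^4}, so |H| = 5.

5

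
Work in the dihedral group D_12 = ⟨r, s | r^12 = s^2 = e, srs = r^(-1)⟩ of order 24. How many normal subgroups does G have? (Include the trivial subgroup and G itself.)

G has 34 subgroups. Checking conjugation-invariance by order — order 1: 1/1 normal; order 2: 1/13 normal; order 3: 1/1 normal; order 4: 1/7 normal; order 6: 1/5 normal; order 8: 0/3 normal; order 12: 3/3 normal; order 24: 1/1 normal.
Total normal subgroups: 9.

9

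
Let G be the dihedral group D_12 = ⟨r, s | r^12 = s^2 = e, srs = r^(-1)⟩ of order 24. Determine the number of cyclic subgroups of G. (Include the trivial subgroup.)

18

Each element a generates a cyclic subgroup ⟨a⟩; distinct elements may generate the same one (a cyclic group of order d has φ(d) generators).
Cyclic subgroups by order — order 1: 1; order 2: 13; order 3: 1; order 4: 1; order 6: 1; order 12: 1.
Total: 18.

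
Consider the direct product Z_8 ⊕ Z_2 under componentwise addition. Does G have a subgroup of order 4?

4 | 16. A subgroup of order 4 is {(0,0), (0,1), (4,0), (4,1)}.

Yes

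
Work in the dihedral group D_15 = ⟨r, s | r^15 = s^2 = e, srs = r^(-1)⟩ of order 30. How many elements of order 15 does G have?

The elements of order 15 are: r, r^2, r^4, r^7, r^8, r^11, r^13, r^14.
That's 8.

8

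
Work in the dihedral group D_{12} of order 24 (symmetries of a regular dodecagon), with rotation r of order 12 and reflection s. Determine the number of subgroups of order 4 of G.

7

|G| = 24 and 4 | 24, so subgroups of order 4 are possible by Lagrange.
The subgroups of order 4 are: {e, r^6, r^4s, r^10s}; {e, r^6, r^5s, r^11s}; {e, r^6, r^2s, r^8s}; {e, r^3, r^6, r^9}; … (7 in all).
So G has 7 subgroups of order 4.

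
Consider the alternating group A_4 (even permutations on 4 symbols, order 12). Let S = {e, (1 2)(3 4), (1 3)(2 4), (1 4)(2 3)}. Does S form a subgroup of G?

|S| = 4 divides |G| = 12, consistent with Lagrange.
S contains the identity, every element's inverse is in S, and S is closed under ∘: it is a subgroup.

Yes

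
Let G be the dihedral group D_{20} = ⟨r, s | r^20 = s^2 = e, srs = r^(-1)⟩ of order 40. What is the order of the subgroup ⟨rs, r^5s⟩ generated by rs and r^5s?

|⟨rs⟩| = 2 and |⟨r^5s⟩| = 2, so |H| is a multiple of lcm(2, 2) = 2 and divides |G| = 40.
Closing under the operation: H = {e, r^4, r^8, r^12, r^16, rs, r^5s, r^9s, r^13s, r^17s}, so |H| = 10.

10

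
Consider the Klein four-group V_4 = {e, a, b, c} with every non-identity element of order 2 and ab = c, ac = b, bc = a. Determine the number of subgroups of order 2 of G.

|G| = 4 and 2 | 4, so subgroups of order 2 are possible by Lagrange.
The subgroups of order 2 are: {e, a}; {e, b}; {e, c}.
So G has 3 subgroups of order 2.

3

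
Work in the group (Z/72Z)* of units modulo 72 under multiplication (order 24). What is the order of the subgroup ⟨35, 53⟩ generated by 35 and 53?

|⟨35⟩| = 2 and |⟨53⟩| = 2, so |H| is a multiple of lcm(2, 2) = 2 and divides |G| = 24.
Closing under the operation: H = {1, 35, 53, 55}, so |H| = 4.

4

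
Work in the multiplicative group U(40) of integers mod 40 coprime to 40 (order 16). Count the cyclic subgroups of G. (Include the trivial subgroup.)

12

Each element a generates a cyclic subgroup ⟨a⟩; distinct elements may generate the same one (a cyclic group of order d has φ(d) generators).
Cyclic subgroups by order — order 1: 1; order 2: 7; order 4: 4.
Total: 12.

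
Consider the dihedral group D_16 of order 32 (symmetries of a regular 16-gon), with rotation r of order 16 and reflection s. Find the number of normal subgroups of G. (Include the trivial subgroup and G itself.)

G has 36 subgroups. Checking conjugation-invariance by order — order 1: 1/1 normal; order 2: 1/17 normal; order 4: 1/9 normal; order 8: 1/5 normal; order 16: 3/3 normal; order 32: 1/1 normal.
Total normal subgroups: 8.

8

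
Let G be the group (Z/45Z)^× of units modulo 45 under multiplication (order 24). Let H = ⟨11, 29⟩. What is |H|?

12

|⟨11⟩| = 6 and |⟨29⟩| = 6, so |H| is a multiple of lcm(6, 6) = 6 and divides |G| = 24.
Closing under the operation: H = {1, 4, 11, 14, 16, 19, 26, 29, 31, 34, 41, 44}, so |H| = 12.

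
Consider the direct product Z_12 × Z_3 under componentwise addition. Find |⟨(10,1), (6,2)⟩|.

|⟨(10,1)⟩| = 6 and |⟨(6,2)⟩| = 6, so |H| is a multiple of lcm(6, 6) = 6 and divides |G| = 36.
Closing under the operation: H = {(0,0), (0,1), (0,2), (2,0), (2,1), (2,2), (4,0), (4,1), (4,2), (6,0), (6,1), (6,2), (8,0), (8,1), (8,2), (10,0), (10,1), (10,2)}, so |H| = 18.

18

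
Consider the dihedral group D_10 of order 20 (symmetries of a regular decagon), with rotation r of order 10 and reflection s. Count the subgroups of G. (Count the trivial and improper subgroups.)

22

|G| = 20, so by Lagrange every subgroup order divides 20. Divisors: 1, 2, 4, 5, 10, 20.
Subgroups by order — order 1: 1; order 2: 11; order 4: 5; order 5: 1; order 10: 3; order 20: 1.
Total: 1 + 11 + 5 + 1 + 3 + 1 = 22.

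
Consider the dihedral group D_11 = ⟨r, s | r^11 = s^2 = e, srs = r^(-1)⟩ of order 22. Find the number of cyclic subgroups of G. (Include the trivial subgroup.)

13

Each element a generates a cyclic subgroup ⟨a⟩; distinct elements may generate the same one (a cyclic group of order d has φ(d) generators).
Cyclic subgroups by order — order 1: 1; order 2: 11; order 11: 1.
Total: 13.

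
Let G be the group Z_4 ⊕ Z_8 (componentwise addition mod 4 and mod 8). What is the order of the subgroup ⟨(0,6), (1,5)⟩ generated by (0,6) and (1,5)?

|⟨(0,6)⟩| = 4 and |⟨(1,5)⟩| = 8, so |H| is a multiple of lcm(4, 8) = 8 and divides |G| = 32.
Closing under the operation: H = {(0,0), (0,2), (0,4), (0,6), (1,1), (1,3), (1,5), (1,7), (2,0), (2,2), (2,4), (2,6), (3,1), (3,3), (3,5), (3,7)}, so |H| = 16.

16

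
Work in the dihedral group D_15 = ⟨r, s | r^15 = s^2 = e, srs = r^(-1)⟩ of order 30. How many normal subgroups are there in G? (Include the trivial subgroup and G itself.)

G has 28 subgroups. Checking conjugation-invariance by order — order 1: 1/1 normal; order 2: 0/15 normal; order 3: 1/1 normal; order 5: 1/1 normal; order 6: 0/5 normal; order 10: 0/3 normal; order 15: 1/1 normal; order 30: 1/1 normal.
Total normal subgroups: 5.

5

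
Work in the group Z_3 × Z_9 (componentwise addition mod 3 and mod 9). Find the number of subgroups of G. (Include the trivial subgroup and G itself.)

|G| = 27, so by Lagrange every subgroup order divides 27. Divisors: 1, 3, 9, 27.
Subgroups by order — order 1: 1; order 3: 4; order 9: 4; order 27: 1.
Total: 1 + 4 + 4 + 1 = 10.

10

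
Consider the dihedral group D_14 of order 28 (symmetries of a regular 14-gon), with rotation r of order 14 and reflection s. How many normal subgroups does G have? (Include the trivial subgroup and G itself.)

7

G has 28 subgroups. Checking conjugation-invariance by order — order 1: 1/1 normal; order 2: 1/15 normal; order 4: 0/7 normal; order 7: 1/1 normal; order 14: 3/3 normal; order 28: 1/1 normal.
Total normal subgroups: 7.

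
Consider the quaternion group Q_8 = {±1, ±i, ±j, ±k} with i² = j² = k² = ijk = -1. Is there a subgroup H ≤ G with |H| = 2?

Yes

2 | 8. A subgroup of order 2 is {1, -1}.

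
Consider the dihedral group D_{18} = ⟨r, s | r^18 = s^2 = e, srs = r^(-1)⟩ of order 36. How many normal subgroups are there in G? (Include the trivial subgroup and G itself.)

G has 45 subgroups. Checking conjugation-invariance by order — order 1: 1/1 normal; order 2: 1/19 normal; order 3: 1/1 normal; order 4: 0/9 normal; order 6: 1/7 normal; order 9: 1/1 normal; order 12: 0/3 normal; order 18: 3/3 normal; order 36: 1/1 normal.
Total normal subgroups: 9.

9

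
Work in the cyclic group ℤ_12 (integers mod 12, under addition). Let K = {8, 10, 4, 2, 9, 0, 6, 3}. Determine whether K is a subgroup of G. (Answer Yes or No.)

No

|K| = 8 does not divide |G| = 12, so by Lagrange K is not a subgroup.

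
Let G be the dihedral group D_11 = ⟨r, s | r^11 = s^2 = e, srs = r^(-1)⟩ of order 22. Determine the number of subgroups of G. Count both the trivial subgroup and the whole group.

14

|G| = 22, so by Lagrange every subgroup order divides 22. Divisors: 1, 2, 11, 22.
Subgroups by order — order 1: 1; order 2: 11; order 11: 1; order 22: 1.
Total: 1 + 11 + 1 + 1 = 14.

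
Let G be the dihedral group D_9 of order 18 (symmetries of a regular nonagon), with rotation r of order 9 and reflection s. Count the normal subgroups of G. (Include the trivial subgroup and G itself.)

4

G has 16 subgroups. Checking conjugation-invariance by order — order 1: 1/1 normal; order 2: 0/9 normal; order 3: 1/1 normal; order 6: 0/3 normal; order 9: 1/1 normal; order 18: 1/1 normal.
Total normal subgroups: 4.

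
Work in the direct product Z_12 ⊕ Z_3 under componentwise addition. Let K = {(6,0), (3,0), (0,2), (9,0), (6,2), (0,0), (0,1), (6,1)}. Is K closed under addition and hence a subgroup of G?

No

|K| = 8 does not divide |G| = 36, so by Lagrange K is not a subgroup.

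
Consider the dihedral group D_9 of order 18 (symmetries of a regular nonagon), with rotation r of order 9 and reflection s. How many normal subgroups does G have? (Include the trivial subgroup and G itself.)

4

G has 16 subgroups. Checking conjugation-invariance by order — order 1: 1/1 normal; order 2: 0/9 normal; order 3: 1/1 normal; order 6: 0/3 normal; order 9: 1/1 normal; order 18: 1/1 normal.
Total normal subgroups: 4.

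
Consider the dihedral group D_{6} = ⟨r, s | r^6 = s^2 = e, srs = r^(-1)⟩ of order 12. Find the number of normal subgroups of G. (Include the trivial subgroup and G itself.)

G has 16 subgroups. Checking conjugation-invariance by order — order 1: 1/1 normal; order 2: 1/7 normal; order 3: 1/1 normal; order 4: 0/3 normal; order 6: 3/3 normal; order 12: 1/1 normal.
Total normal subgroups: 7.

7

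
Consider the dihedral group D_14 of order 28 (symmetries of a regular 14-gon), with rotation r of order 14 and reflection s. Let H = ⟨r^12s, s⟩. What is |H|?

14

|⟨r^12s⟩| = 2 and |⟨s⟩| = 2, so |H| is a multiple of lcm(2, 2) = 2 and divides |G| = 28.
Closing under the operation: H = {e, r^2, r^4, r^6, r^8, r^10, r^12, s, r^2s, r^4s, r^6s, r^8s, r^10s, r^12s}, so |H| = 14.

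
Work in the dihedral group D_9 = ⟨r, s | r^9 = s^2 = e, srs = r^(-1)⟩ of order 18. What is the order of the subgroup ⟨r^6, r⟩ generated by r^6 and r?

|⟨r^6⟩| = 3 and |⟨r⟩| = 9, so |H| is a multiple of lcm(3, 9) = 9 and divides |G| = 18.
Closing under the operation: H = {e, r, r^2, r^3, r^4, r^5, r^6, r^7, r^8}, so |H| = 9.

9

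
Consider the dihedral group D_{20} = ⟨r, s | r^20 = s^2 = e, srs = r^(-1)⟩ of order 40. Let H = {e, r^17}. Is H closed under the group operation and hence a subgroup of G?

No

r^17 ∈ H but its inverse r^3 ∉ H, so H is not a subgroup.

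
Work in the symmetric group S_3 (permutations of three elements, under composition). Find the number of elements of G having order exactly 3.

2

The elements of order 3 are: (1 2 3), (1 3 2).
That's 2.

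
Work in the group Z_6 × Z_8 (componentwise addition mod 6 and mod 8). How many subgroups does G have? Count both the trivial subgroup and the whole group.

|G| = 48, so by Lagrange every subgroup order divides 48. Divisors: 1, 2, 3, 4, 6, 8, 12, 16, 24, 48.
Subgroups by order — order 1: 1; order 2: 3; order 3: 1; order 4: 3; order 6: 3; order 8: 3; order 12: 3; order 16: 1; order 24: 3; order 48: 1.
Total: 1 + 3 + 1 + 3 + 3 + 3 + 3 + 1 + 3 + 1 = 22.

22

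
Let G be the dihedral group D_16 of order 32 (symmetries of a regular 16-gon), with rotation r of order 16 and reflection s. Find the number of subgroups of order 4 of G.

9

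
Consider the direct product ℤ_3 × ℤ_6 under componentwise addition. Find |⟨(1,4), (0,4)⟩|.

9

|⟨(1,4)⟩| = 3 and |⟨(0,4)⟩| = 3, so |H| is a multiple of lcm(3, 3) = 3 and divides |G| = 18.
Closing under the operation: H = {(0,0), (0,2), (0,4), (1,0), (1,2), (1,4), (2,0), (2,2), (2,4)}, so |H| = 9.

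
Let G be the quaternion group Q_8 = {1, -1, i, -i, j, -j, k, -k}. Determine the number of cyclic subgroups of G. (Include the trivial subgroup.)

A cyclic subgroup of order d is generated by each of its φ(d) elements of order d, so the cyclic subgroups of order d number (#elements of order d)/φ(d).
Cyclic subgroups by order — order 1: 1; order 2: 1; order 4: 3.
Total: 5.

5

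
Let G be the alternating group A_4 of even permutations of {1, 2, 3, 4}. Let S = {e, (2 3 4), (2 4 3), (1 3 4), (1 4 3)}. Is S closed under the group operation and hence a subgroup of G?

No

|S| = 5 does not divide |G| = 12, so by Lagrange S is not a subgroup.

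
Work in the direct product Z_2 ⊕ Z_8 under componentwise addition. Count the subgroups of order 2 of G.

3

|G| = 16 and 2 | 16, so subgroups of order 2 are possible by Lagrange.
The subgroups of order 2 are: {(0,0), (0,4)}; {(0,0), (1,0)}; {(0,0), (1,4)}.
So G has 3 subgroups of order 2.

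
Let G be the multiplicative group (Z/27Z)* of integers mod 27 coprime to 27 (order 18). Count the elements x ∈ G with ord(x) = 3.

The elements of order 3 are: 10, 19.
That's 2.

2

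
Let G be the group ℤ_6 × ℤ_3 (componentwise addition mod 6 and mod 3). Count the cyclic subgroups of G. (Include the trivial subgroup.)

A cyclic subgroup of order d is generated by each of its φ(d) elements of order d, so the cyclic subgroups of order d number (#elements of order d)/φ(d).
Cyclic subgroups by order — order 1: 1; order 2: 1; order 3: 4; order 6: 4.
Total: 10.

10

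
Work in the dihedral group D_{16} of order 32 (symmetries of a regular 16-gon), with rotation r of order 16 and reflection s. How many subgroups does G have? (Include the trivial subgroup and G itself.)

36

|G| = 32, so by Lagrange every subgroup order divides 32. Divisors: 1, 2, 4, 8, 16, 32.
Subgroups by order — order 1: 1; order 2: 17; order 4: 9; order 8: 5; order 16: 3; order 32: 1.
Total: 1 + 17 + 9 + 5 + 3 + 1 = 36.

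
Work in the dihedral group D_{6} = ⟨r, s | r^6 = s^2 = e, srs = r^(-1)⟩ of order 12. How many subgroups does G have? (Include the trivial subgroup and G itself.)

|G| = 12, so by Lagrange every subgroup order divides 12. Divisors: 1, 2, 3, 4, 6, 12.
Subgroups by order — order 1: 1; order 2: 7; order 3: 1; order 4: 3; order 6: 3; order 12: 1.
Total: 1 + 7 + 1 + 3 + 3 + 1 = 16.

16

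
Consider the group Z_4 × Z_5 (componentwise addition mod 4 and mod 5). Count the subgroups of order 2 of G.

|G| = 20 and 2 | 20, so subgroups of order 2 are possible by Lagrange.
The subgroups of order 2 are: {(0,0), (2,0)}.
So G has 1 subgroup of order 2.

1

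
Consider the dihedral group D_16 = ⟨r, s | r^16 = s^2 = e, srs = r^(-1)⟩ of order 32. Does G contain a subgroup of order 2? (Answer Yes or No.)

Yes

2 | 32. A subgroup of order 2 is {e, r^10s}.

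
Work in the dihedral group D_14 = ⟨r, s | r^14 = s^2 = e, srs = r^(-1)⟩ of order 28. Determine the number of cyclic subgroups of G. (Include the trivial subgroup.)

18

A cyclic subgroup of order d is generated by each of its φ(d) elements of order d, so the cyclic subgroups of order d number (#elements of order d)/φ(d).
Cyclic subgroups by order — order 1: 1; order 2: 15; order 7: 1; order 14: 1.
Total: 18.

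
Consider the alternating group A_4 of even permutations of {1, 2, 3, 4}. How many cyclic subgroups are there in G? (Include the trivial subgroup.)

Group the elements of G by the cyclic subgroup they generate; each cyclic subgroup of order d accounts for φ(d) elements.
Cyclic subgroups by order — order 1: 1; order 2: 3; order 3: 4.
Total: 8.

8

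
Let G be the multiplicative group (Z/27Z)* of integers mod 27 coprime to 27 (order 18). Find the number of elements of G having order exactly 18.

6

The elements of order 18 are: 2, 5, 11, 14, 20, 23.
That's 6.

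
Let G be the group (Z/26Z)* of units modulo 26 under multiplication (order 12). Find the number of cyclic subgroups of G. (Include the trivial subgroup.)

6

Group the elements of G by the cyclic subgroup they generate; each cyclic subgroup of order d accounts for φ(d) elements.
Cyclic subgroups by order — order 1: 1; order 2: 1; order 3: 1; order 4: 1; order 6: 1; order 12: 1.
Total: 6.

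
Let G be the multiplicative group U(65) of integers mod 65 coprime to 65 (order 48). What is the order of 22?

Compute successive powers of 22 mod 65: 22, 29, 53, 61, 42, 14, 48, 16, …; 22^12 ≡ 1 (mod 65).
So |⟨22⟩| = 12.

12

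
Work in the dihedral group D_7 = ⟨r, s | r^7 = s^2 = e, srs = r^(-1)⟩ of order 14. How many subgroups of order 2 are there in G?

7

|G| = 14 and 2 | 14, so subgroups of order 2 are possible by Lagrange.
The subgroups of order 2 are: {e, r^2s}; {e, r^3s}; {e, r^4s}; {e, r^5s}; … (7 in all).
So G has 7 subgroups of order 2.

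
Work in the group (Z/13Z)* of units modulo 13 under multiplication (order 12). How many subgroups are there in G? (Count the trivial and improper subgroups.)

|G| = 12, so by Lagrange every subgroup order divides 12. Divisors: 1, 2, 3, 4, 6, 12.
Subgroups by order — order 1: 1; order 2: 1; order 3: 1; order 4: 1; order 6: 1; order 12: 1.
Total: 1 + 1 + 1 + 1 + 1 + 1 = 6.

6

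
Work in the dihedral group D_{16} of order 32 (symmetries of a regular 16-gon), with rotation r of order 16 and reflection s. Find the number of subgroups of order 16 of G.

3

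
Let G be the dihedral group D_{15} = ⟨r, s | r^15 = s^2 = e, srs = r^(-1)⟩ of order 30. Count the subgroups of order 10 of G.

3

|G| = 30 and 10 | 30, so subgroups of order 10 are possible by Lagrange.
The subgroups of order 10 are: {e, r^3, r^6, r^9, r^12, rs, r^4s, r^7s, r^10s, r^13s}; {e, r^3, r^6, r^9, r^12, r^2s, r^5s, r^8s, r^11s, r^14s}; {e, r^3, r^6, r^9, r^12, s, r^3s, r^6s, r^9s, r^12s}.
So G has 3 subgroups of order 10.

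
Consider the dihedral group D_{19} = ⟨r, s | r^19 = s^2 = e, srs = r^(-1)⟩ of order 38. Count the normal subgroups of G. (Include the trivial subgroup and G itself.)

3

G has 22 subgroups. Checking conjugation-invariance by order — order 1: 1/1 normal; order 2: 0/19 normal; order 19: 1/1 normal; order 38: 1/1 normal.
Total normal subgroups: 3.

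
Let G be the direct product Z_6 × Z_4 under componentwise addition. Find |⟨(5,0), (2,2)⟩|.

12

|⟨(5,0)⟩| = 6 and |⟨(2,2)⟩| = 6, so |H| is a multiple of lcm(6, 6) = 6 and divides |G| = 24.
Closing under the operation: H = {(0,0), (0,2), (1,0), (1,2), (2,0), (2,2), (3,0), (3,2), (4,0), (4,2), (5,0), (5,2)}, so |H| = 12.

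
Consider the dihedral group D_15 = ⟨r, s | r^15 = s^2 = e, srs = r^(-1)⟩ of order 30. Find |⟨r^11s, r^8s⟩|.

|⟨r^11s⟩| = 2 and |⟨r^8s⟩| = 2, so |H| is a multiple of lcm(2, 2) = 2 and divides |G| = 30.
Closing under the operation: H = {e, r^3, r^6, r^9, r^12, r^2s, r^5s, r^8s, r^11s, r^14s}, so |H| = 10.

10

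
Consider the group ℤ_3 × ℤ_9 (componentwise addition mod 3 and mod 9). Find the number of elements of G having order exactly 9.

An element (a,b) has order lcm(ord(a), ord(b)); count pairs with lcm equal to 9.
Enumerating gives 18 such elements.

18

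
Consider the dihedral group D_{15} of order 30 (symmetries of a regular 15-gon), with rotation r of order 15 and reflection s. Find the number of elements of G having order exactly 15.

8

The elements of order 15 are: r, r^2, r^4, r^7, r^8, r^11, r^13, r^14.
That's 8.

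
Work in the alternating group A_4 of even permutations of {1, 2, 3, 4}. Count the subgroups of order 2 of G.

3

|G| = 12 and 2 | 12, so subgroups of order 2 are possible by Lagrange.
The subgroups of order 2 are: {e, (1 2)(3 4)}; {e, (1 3)(2 4)}; {e, (1 4)(2 3)}.
So G has 3 subgroups of order 2.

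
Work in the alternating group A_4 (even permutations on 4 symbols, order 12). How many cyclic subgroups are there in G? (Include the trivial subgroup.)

8

Group the elements of G by the cyclic subgroup they generate; each cyclic subgroup of order d accounts for φ(d) elements.
Cyclic subgroups by order — order 1: 1; order 2: 3; order 3: 4.
Total: 8.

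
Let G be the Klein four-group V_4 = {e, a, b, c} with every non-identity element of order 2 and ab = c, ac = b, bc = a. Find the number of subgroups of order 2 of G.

3

|G| = 4 and 2 | 4, so subgroups of order 2 are possible by Lagrange.
The subgroups of order 2 are: {e, a}; {e, b}; {e, c}.
So G has 3 subgroups of order 2.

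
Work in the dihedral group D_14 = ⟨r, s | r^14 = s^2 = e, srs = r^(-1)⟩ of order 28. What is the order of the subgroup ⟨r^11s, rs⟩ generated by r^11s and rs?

14

|⟨r^11s⟩| = 2 and |⟨rs⟩| = 2, so |H| is a multiple of lcm(2, 2) = 2 and divides |G| = 28.
Closing under the operation: H = {e, r^2, r^4, r^6, r^8, r^10, r^12, rs, r^3s, r^5s, r^7s, r^9s, r^11s, r^13s}, so |H| = 14.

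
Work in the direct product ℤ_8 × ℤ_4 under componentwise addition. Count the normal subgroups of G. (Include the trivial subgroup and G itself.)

G is abelian, so every subgroup is normal.
G has 22 subgroups in total, hence 22 normal subgroups.

22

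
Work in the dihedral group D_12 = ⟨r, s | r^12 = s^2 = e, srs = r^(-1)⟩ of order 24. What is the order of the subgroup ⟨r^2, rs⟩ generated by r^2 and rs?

12

|⟨r^2⟩| = 6 and |⟨rs⟩| = 2, so |H| is a multiple of lcm(6, 2) = 6 and divides |G| = 24.
Closing under the operation: H = {e, r^2, r^4, r^6, r^8, r^10, rs, r^3s, r^5s, r^7s, r^9s, r^11s}, so |H| = 12.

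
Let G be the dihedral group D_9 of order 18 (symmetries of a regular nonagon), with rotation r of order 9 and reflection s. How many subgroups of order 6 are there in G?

|G| = 18 and 6 | 18, so subgroups of order 6 are possible by Lagrange.
The subgroups of order 6 are: {e, r^3, r^6, r^2s, r^5s, r^8s}; {e, r^3, r^6, s, r^3s, r^6s}; {e, r^3, r^6, rs, r^4s, r^7s}.
So G has 3 subgroups of order 6.

3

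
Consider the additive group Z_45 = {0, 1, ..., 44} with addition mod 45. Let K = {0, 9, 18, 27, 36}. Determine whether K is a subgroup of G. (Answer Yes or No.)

Yes

|K| = 5 divides |G| = 45, consistent with Lagrange.
K contains the identity, every element's inverse is in K, and K is closed under +: it is a subgroup.
In fact K = ⟨18⟩.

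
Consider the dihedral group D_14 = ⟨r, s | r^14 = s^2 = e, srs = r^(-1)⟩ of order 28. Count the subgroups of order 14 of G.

|G| = 28 and 14 | 28, so subgroups of order 14 are possible by Lagrange.
The subgroups of order 14 are: {e, r, r^2, r^3, r^4, r^5, r^6, r^7, r^8, r^9, r^10, r^11, r^12, r^13}; {e, r^2, r^4, r^6, r^8, r^10, r^12, s, r^2s, r^4s, r^6s, r^8s, r^10s, r^12s}; {e, r^2, r^4, r^6, r^8, r^10, r^12, rs, r^3s, r^5s, r^7s, r^9s, r^11s, r^13s}.
So G has 3 subgroups of order 14.

3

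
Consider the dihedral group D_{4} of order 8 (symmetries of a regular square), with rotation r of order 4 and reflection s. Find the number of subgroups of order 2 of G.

5

|G| = 8 and 2 | 8, so subgroups of order 2 are possible by Lagrange.
The subgroups of order 2 are: {e, r^2}; {e, r^2s}; {e, r^3s}; {e, rs}; … (5 in all).
So G has 5 subgroups of order 2.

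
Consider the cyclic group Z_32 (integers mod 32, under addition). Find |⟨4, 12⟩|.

|⟨4⟩| = 8 and |⟨12⟩| = 8, so |H| is a multiple of lcm(8, 8) = 8 and divides |G| = 32.
Closing under the operation: H = {0, 4, 8, 12, 16, 20, 24, 28}, so |H| = 8.

8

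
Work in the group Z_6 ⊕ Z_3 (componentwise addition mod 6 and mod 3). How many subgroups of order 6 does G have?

4

|G| = 18 and 6 | 18, so subgroups of order 6 are possible by Lagrange.
The subgroups of order 6 are: {(0,0), (0,1), (0,2), (3,0), (3,1), (3,2)}; {(0,0), (1,0), (2,0), (3,0), (4,0), (5,0)}; {(0,0), (1,1), (2,2), (3,0), (4,1), (5,2)}; {(0,0), (1,2), (2,1), (3,0), (4,2), (5,1)}.
So G has 4 subgroups of order 6.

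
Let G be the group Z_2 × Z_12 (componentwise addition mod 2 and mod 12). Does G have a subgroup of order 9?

9 does not divide |G| = 24, so by Lagrange no subgroup of order 9 exists.

No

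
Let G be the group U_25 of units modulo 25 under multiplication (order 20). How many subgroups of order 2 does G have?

1

|G| = 20 and 2 | 20, so subgroups of order 2 are possible by Lagrange.
The subgroups of order 2 are: {1, 24}.
So G has 1 subgroup of order 2.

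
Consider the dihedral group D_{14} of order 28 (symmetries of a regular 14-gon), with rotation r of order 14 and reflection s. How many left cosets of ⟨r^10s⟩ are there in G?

14

|⟨r^10s⟩| = 2 and |G| = 28.
By Lagrange, [G : H] = |G|/|H| = 28/2 = 14.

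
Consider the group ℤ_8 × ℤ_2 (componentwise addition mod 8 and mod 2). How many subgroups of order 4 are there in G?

|G| = 16 and 4 | 16, so subgroups of order 4 are possible by Lagrange.
The subgroups of order 4 are: {(0,0), (0,1), (4,0), (4,1)}; {(0,0), (2,0), (4,0), (6,0)}; {(0,0), (2,1), (4,0), (6,1)}.
So G has 3 subgroups of order 4.

3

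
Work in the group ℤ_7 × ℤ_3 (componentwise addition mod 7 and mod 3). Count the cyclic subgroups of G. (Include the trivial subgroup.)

4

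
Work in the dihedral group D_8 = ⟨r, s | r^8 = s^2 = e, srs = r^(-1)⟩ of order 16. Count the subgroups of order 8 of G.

3

|G| = 16 and 8 | 16, so subgroups of order 8 are possible by Lagrange.
The subgroups of order 8 are: {e, r, r^2, r^3, r^4, r^5, r^6, r^7}; {e, r^2, r^4, r^6, s, r^2s, r^4s, r^6s}; {e, r^2, r^4, r^6, rs, r^3s, r^5s, r^7s}.
So G has 3 subgroups of order 8.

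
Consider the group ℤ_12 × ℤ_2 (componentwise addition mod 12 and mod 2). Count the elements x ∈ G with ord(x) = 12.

8

An element (a,b) has order lcm(ord(a), ord(b)); count pairs with lcm equal to 12.
Enumerating gives 8 such elements.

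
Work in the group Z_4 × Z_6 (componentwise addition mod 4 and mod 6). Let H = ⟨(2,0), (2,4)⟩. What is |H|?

6

|⟨(2,0)⟩| = 2 and |⟨(2,4)⟩| = 6, so |H| is a multiple of lcm(2, 6) = 6 and divides |G| = 24.
Closing under the operation: H = {(0,0), (0,2), (0,4), (2,0), (2,2), (2,4)}, so |H| = 6.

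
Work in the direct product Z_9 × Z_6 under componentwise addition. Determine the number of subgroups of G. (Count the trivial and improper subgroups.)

20

|G| = 54, so by Lagrange every subgroup order divides 54. Divisors: 1, 2, 3, 6, 9, 18, 27, 54.
Subgroups by order — order 1: 1; order 2: 1; order 3: 4; order 6: 4; order 9: 4; order 18: 4; order 27: 1; order 54: 1.
Total: 1 + 1 + 4 + 4 + 4 + 4 + 1 + 1 = 20.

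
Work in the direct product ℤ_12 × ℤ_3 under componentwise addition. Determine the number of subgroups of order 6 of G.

|G| = 36 and 6 | 36, so subgroups of order 6 are possible by Lagrange.
The subgroups of order 6 are: {(0,0), (0,1), (0,2), (6,0), (6,1), (6,2)}; {(0,0), (2,0), (4,0), (6,0), (8,0), (10,0)}; {(0,0), (2,2), (4,1), (6,0), (8,2), (10,1)}; {(0,0), (2,1), (4,2), (6,0), (8,1), (10,2)}.
So G has 4 subgroups of order 6.

4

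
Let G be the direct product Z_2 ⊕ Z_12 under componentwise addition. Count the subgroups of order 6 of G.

3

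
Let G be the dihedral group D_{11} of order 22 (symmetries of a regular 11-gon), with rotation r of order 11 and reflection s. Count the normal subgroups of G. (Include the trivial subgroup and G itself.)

G has 14 subgroups. Checking conjugation-invariance by order — order 1: 1/1 normal; order 2: 0/11 normal; order 11: 1/1 normal; order 22: 1/1 normal.
Total normal subgroups: 3.

3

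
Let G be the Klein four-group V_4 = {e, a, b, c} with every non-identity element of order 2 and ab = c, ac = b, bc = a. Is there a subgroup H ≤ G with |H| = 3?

3 does not divide |G| = 4, so by Lagrange no subgroup of order 3 exists.

No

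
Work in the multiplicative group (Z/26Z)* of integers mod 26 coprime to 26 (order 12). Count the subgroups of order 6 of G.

1

|G| = 12 and 6 | 12, so subgroups of order 6 are possible by Lagrange.
The subgroups of order 6 are: {1, 3, 9, 17, 23, 25}.
So G has 1 subgroup of order 6.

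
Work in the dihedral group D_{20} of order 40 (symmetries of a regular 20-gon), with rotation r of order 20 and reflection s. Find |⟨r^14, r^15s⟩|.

|⟨r^14⟩| = 10 and |⟨r^15s⟩| = 2, so |H| is a multiple of lcm(10, 2) = 10 and divides |G| = 40.
Closing under the operation: H = {e, r^2, r^4, r^6, r^8, r^10, r^12, r^14, r^16, r^18, rs, r^3s, r^5s, r^7s, r^9s, r^11s, r^13s, r^15s, r^17s, r^19s}, so |H| = 20.

20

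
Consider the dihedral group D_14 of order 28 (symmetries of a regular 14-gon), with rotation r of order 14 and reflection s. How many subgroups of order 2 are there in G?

|G| = 28 and 2 | 28, so subgroups of order 2 are possible by Lagrange.
The subgroups of order 2 are: {e, r^10s}; {e, r^11s}; {e, r^12s}; {e, r^13s}; … (15 in all).
So G has 15 subgroups of order 2.

15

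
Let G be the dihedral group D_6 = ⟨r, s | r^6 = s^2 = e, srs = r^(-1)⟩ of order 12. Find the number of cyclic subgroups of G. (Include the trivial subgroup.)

Each element a generates a cyclic subgroup ⟨a⟩; distinct elements may generate the same one (a cyclic group of order d has φ(d) generators).
Cyclic subgroups by order — order 1: 1; order 2: 7; order 3: 1; order 6: 1.
Total: 10.

10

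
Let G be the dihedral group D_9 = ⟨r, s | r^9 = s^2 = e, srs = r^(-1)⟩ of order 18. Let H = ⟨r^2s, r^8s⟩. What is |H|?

6

|⟨r^2s⟩| = 2 and |⟨r^8s⟩| = 2, so |H| is a multiple of lcm(2, 2) = 2 and divides |G| = 18.
Closing under the operation: H = {e, r^3, r^6, r^2s, r^5s, r^8s}, so |H| = 6.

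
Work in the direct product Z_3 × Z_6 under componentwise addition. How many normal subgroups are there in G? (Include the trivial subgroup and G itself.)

G is abelian, so every subgroup is normal.
G has 12 subgroups in total, hence 12 normal subgroups.

12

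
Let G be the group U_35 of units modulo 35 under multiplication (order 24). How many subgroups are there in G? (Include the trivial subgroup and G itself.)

|G| = 24, so by Lagrange every subgroup order divides 24. Divisors: 1, 2, 3, 4, 6, 8, 12, 24.
Subgroups by order — order 1: 1; order 2: 3; order 3: 1; order 4: 3; order 6: 3; order 8: 1; order 12: 3; order 24: 1.
Total: 1 + 3 + 1 + 3 + 3 + 1 + 3 + 1 = 16.

16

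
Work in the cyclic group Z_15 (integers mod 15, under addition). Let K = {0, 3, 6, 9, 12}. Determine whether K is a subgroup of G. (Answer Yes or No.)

Yes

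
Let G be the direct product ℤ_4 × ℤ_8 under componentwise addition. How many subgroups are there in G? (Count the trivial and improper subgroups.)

22

|G| = 32, so by Lagrange every subgroup order divides 32. Divisors: 1, 2, 4, 8, 16, 32.
Subgroups by order — order 1: 1; order 2: 3; order 4: 7; order 8: 7; order 16: 3; order 32: 1.
Total: 1 + 3 + 7 + 7 + 3 + 1 = 22.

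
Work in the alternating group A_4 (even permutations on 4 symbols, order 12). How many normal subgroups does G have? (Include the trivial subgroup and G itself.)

3

G has 10 subgroups. Checking conjugation-invariance by order — order 1: 1/1 normal; order 2: 0/3 normal; order 3: 0/4 normal; order 4: 1/1 normal; order 12: 1/1 normal.
Total normal subgroups: 3.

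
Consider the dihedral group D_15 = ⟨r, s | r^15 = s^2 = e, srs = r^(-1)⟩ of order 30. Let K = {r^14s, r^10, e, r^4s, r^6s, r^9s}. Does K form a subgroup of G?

r^10 ∈ K but its inverse r^5 ∉ K, so K is not a subgroup.

No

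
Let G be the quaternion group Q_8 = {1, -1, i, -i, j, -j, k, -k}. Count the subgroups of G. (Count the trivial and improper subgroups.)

6

|G| = 8, so by Lagrange every subgroup order divides 8. Divisors: 1, 2, 4, 8.
Subgroups by order — order 1: 1; order 2: 1; order 4: 3; order 8: 1.
Total: 1 + 1 + 3 + 1 = 6.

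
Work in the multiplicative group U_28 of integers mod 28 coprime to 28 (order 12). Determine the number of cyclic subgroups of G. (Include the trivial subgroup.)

Group the elements of G by the cyclic subgroup they generate; each cyclic subgroup of order d accounts for φ(d) elements.
Cyclic subgroups by order — order 1: 1; order 2: 3; order 3: 1; order 6: 3.
Total: 8.

8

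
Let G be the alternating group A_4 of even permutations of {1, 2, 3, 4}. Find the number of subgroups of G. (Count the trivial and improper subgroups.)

10

|G| = 12, so by Lagrange every subgroup order divides 12. Divisors: 1, 2, 3, 4, 6, 12.
Subgroups by order — order 1: 1; order 2: 3; order 3: 4; order 4: 1; order 6: 0; order 12: 1.
Total: 1 + 3 + 4 + 1 + 0 + 1 = 10.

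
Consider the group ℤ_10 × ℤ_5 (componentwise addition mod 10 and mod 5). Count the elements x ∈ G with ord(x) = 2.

1

An element (a,b) has order lcm(ord(a), ord(b)); count pairs with lcm equal to 2.
Enumerating gives 1 such elements.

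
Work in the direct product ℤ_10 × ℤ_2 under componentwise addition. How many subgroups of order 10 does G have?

|G| = 20 and 10 | 20, so subgroups of order 10 are possible by Lagrange.
The subgroups of order 10 are: {(0,0), (0,1), (2,0), (2,1), (4,0), (4,1), (6,0), (6,1), (8,0), (8,1)}; {(0,0), (1,0), (2,0), (3,0), (4,0), (5,0), (6,0), (7,0), (8,0), (9,0)}; {(0,0), (1,1), (2,0), (3,1), (4,0), (5,1), (6,0), (7,1), (8,0), (9,1)}.
So G has 3 subgroups of order 10.

3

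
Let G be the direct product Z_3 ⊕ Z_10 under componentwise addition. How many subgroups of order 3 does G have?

|G| = 30 and 3 | 30, so subgroups of order 3 are possible by Lagrange.
The subgroups of order 3 are: {(0,0), (1,0), (2,0)}.
So G has 1 subgroup of order 3.

1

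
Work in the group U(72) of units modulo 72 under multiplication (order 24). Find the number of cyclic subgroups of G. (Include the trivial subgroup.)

Group the elements of G by the cyclic subgroup they generate; each cyclic subgroup of order d accounts for φ(d) elements.
Cyclic subgroups by order — order 1: 1; order 2: 7; order 3: 1; order 6: 7.
Total: 16.

16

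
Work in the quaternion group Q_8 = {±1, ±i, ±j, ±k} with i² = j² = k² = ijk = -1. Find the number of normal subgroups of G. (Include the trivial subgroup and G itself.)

G has 6 subgroups. Checking conjugation-invariance by order — order 1: 1/1 normal; order 2: 1/1 normal; order 4: 3/3 normal; order 8: 1/1 normal.
Total normal subgroups: 6.

6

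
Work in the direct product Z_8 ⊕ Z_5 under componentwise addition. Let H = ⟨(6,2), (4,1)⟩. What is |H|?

20

|⟨(6,2)⟩| = 20 and |⟨(4,1)⟩| = 10, so |H| is a multiple of lcm(20, 10) = 20 and divides |G| = 40.
Closing under the operation: H = {(0,0), (0,1), (0,2), (0,3), (0,4), (2,0), (2,1), (2,2), (2,3), (2,4), (4,0), (4,1), (4,2), (4,3), (4,4), (6,0), (6,1), (6,2), (6,3), (6,4)}, so |H| = 20.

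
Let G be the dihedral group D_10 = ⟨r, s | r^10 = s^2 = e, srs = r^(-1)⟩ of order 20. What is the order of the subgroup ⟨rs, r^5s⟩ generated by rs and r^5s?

|⟨rs⟩| = 2 and |⟨r^5s⟩| = 2, so |H| is a multiple of lcm(2, 2) = 2 and divides |G| = 20.
Closing under the operation: H = {e, r^2, r^4, r^6, r^8, rs, r^3s, r^5s, r^7s, r^9s}, so |H| = 10.

10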